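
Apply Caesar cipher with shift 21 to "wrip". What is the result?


Caesar cipher: shift "wrip" by 21
  'w' (pos 22) + 21 = pos 17 = 'r'
  'r' (pos 17) + 21 = pos 12 = 'm'
  'i' (pos 8) + 21 = pos 3 = 'd'
  'p' (pos 15) + 21 = pos 10 = 'k'
Result: rmdk

rmdk


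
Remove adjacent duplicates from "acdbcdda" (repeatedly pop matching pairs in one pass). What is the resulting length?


Input: acdbcdda
Stack-based adjacent duplicate removal:
  Read 'a': push. Stack: a
  Read 'c': push. Stack: ac
  Read 'd': push. Stack: acd
  Read 'b': push. Stack: acdb
  Read 'c': push. Stack: acdbc
  Read 'd': push. Stack: acdbcd
  Read 'd': matches stack top 'd' => pop. Stack: acdbc
  Read 'a': push. Stack: acdbca
Final stack: "acdbca" (length 6)

6


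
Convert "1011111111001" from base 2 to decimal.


Input: "1011111111001" in base 2
Positional expansion:
  Digit '1' (value 1) x 2^12 = 4096
  Digit '0' (value 0) x 2^11 = 0
  Digit '1' (value 1) x 2^10 = 1024
  Digit '1' (value 1) x 2^9 = 512
  Digit '1' (value 1) x 2^8 = 256
  Digit '1' (value 1) x 2^7 = 128
  Digit '1' (value 1) x 2^6 = 64
  Digit '1' (value 1) x 2^5 = 32
  Digit '1' (value 1) x 2^4 = 16
  Digit '1' (value 1) x 2^3 = 8
  Digit '0' (value 0) x 2^2 = 0
  Digit '0' (value 0) x 2^1 = 0
  Digit '1' (value 1) x 2^0 = 1
Sum = 6137

6137


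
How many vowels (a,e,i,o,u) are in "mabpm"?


Input: mabpm
Checking each character:
  'm' at position 0: consonant
  'a' at position 1: vowel (running total: 1)
  'b' at position 2: consonant
  'p' at position 3: consonant
  'm' at position 4: consonant
Total vowels: 1

1


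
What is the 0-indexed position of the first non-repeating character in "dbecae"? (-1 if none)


Input: dbecae
Character frequencies:
  'a': 1
  'b': 1
  'c': 1
  'd': 1
  'e': 2
Scanning left to right for freq == 1:
  Position 0 ('d'): unique! => answer = 0

0


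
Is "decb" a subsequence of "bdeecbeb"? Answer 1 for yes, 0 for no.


Check if "decb" is a subsequence of "bdeecbeb"
Greedy scan:
  Position 0 ('b'): no match needed
  Position 1 ('d'): matches sub[0] = 'd'
  Position 2 ('e'): matches sub[1] = 'e'
  Position 3 ('e'): no match needed
  Position 4 ('c'): matches sub[2] = 'c'
  Position 5 ('b'): matches sub[3] = 'b'
  Position 6 ('e'): no match needed
  Position 7 ('b'): no match needed
All 4 characters matched => is a subsequence

1


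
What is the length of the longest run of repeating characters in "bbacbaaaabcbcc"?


Input: "bbacbaaaabcbcc"
Scanning for longest run:
  Position 1 ('b'): continues run of 'b', length=2
  Position 2 ('a'): new char, reset run to 1
  Position 3 ('c'): new char, reset run to 1
  Position 4 ('b'): new char, reset run to 1
  Position 5 ('a'): new char, reset run to 1
  Position 6 ('a'): continues run of 'a', length=2
  Position 7 ('a'): continues run of 'a', length=3
  Position 8 ('a'): continues run of 'a', length=4
  Position 9 ('b'): new char, reset run to 1
  Position 10 ('c'): new char, reset run to 1
  Position 11 ('b'): new char, reset run to 1
  Position 12 ('c'): new char, reset run to 1
  Position 13 ('c'): continues run of 'c', length=2
Longest run: 'a' with length 4

4


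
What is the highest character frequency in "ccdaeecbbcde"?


Input: ccdaeecbbcde
Character counts:
  'a': 1
  'b': 2
  'c': 4
  'd': 2
  'e': 3
Maximum frequency: 4

4


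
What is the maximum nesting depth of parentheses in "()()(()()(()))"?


Input: "()()(()()(()))"
Tracking depth:
  Position 0 '(': depth becomes 1
  Position 1 ')': depth becomes 0
  Position 2 '(': depth becomes 1
  Position 3 ')': depth becomes 0
  Position 4 '(': depth becomes 1
  Position 5 '(': depth becomes 2
  Position 6 ')': depth becomes 1
  Position 7 '(': depth becomes 2
  Position 8 ')': depth becomes 1
  Position 9 '(': depth becomes 2
  Position 10 '(': depth becomes 3
  Position 11 ')': depth becomes 2
  Position 12 ')': depth becomes 1
  Position 13 ')': depth becomes 0
Maximum depth reached: 3

3


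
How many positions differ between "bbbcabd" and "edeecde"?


Comparing "bbbcabd" and "edeecde" position by position:
  Position 0: 'b' vs 'e' => DIFFER
  Position 1: 'b' vs 'd' => DIFFER
  Position 2: 'b' vs 'e' => DIFFER
  Position 3: 'c' vs 'e' => DIFFER
  Position 4: 'a' vs 'c' => DIFFER
  Position 5: 'b' vs 'd' => DIFFER
  Position 6: 'd' vs 'e' => DIFFER
Positions that differ: 7

7


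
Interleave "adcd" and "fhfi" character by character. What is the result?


Interleaving "adcd" and "fhfi":
  Position 0: 'a' from first, 'f' from second => "af"
  Position 1: 'd' from first, 'h' from second => "dh"
  Position 2: 'c' from first, 'f' from second => "cf"
  Position 3: 'd' from first, 'i' from second => "di"
Result: afdhcfdi

afdhcfdi


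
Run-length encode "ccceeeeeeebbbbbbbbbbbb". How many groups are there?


Input: ccceeeeeeebbbbbbbbbbbb
Scanning for consecutive runs:
  Group 1: 'c' x 3 (positions 0-2)
  Group 2: 'e' x 7 (positions 3-9)
  Group 3: 'b' x 12 (positions 10-21)
Total groups: 3

3


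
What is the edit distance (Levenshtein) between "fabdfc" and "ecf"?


Computing edit distance: "fabdfc" -> "ecf"
DP table:
           e    c    f
      0    1    2    3
  f   1    1    2    2
  a   2    2    2    3
  b   3    3    3    3
  d   4    4    4    4
  f   5    5    5    4
  c   6    6    5    5
Edit distance = dp[6][3] = 5

5


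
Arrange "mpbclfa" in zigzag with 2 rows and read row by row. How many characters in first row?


Zigzag "mpbclfa" into 2 rows:
Placing characters:
  'm' => row 0
  'p' => row 1
  'b' => row 0
  'c' => row 1
  'l' => row 0
  'f' => row 1
  'a' => row 0
Rows:
  Row 0: "mbla"
  Row 1: "pcf"
First row length: 4

4


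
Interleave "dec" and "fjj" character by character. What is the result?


Interleaving "dec" and "fjj":
  Position 0: 'd' from first, 'f' from second => "df"
  Position 1: 'e' from first, 'j' from second => "ej"
  Position 2: 'c' from first, 'j' from second => "cj"
Result: dfejcj

dfejcj


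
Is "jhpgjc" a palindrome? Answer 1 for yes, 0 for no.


Input: jhpgjc
Reversed: cjgphj
  Compare pos 0 ('j') with pos 5 ('c'): MISMATCH
  Compare pos 1 ('h') with pos 4 ('j'): MISMATCH
  Compare pos 2 ('p') with pos 3 ('g'): MISMATCH
Result: not a palindrome

0


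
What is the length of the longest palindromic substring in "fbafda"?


Input: "fbafda"
Checking substrings for palindromes:
  No multi-char palindromic substrings found
Longest palindromic substring: "f" with length 1

1


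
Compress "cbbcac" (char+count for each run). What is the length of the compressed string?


Input: cbbcac
Runs:
  'c' x 1 => "c1"
  'b' x 2 => "b2"
  'c' x 1 => "c1"
  'a' x 1 => "a1"
  'c' x 1 => "c1"
Compressed: "c1b2c1a1c1"
Compressed length: 10

10


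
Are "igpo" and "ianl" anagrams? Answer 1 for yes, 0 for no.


Strings: "igpo", "ianl"
Sorted first:  giop
Sorted second: ailn
Differ at position 0: 'g' vs 'a' => not anagrams

0


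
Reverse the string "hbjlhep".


Input: hbjlhep
Reading characters right to left:
  Position 6: 'p'
  Position 5: 'e'
  Position 4: 'h'
  Position 3: 'l'
  Position 2: 'j'
  Position 1: 'b'
  Position 0: 'h'
Reversed: pehljbh

pehljbh


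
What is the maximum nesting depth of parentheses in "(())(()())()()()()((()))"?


Input: "(())(()())()()()()((()))"
Tracking depth:
  Position 0 '(': depth becomes 1
  Position 1 '(': depth becomes 2
  Position 2 ')': depth becomes 1
  Position 3 ')': depth becomes 0
  Position 4 '(': depth becomes 1
  Position 5 '(': depth becomes 2
  Position 6 ')': depth becomes 1
  Position 7 '(': depth becomes 2
  Position 8 ')': depth becomes 1
  Position 9 ')': depth becomes 0
  Position 10 '(': depth becomes 1
  Position 11 ')': depth becomes 0
  Position 12 '(': depth becomes 1
  Position 13 ')': depth becomes 0
  Position 14 '(': depth becomes 1
  Position 15 ')': depth becomes 0
  Position 16 '(': depth becomes 1
  Position 17 ')': depth becomes 0
  Position 18 '(': depth becomes 1
  Position 19 '(': depth becomes 2
  Position 20 '(': depth becomes 3
  Position 21 ')': depth becomes 2
  Position 22 ')': depth becomes 1
  Position 23 ')': depth becomes 0
Maximum depth reached: 3

3


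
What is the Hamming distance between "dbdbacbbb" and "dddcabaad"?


Comparing "dbdbacbbb" and "dddcabaad" position by position:
  Position 0: 'd' vs 'd' => same
  Position 1: 'b' vs 'd' => differ
  Position 2: 'd' vs 'd' => same
  Position 3: 'b' vs 'c' => differ
  Position 4: 'a' vs 'a' => same
  Position 5: 'c' vs 'b' => differ
  Position 6: 'b' vs 'a' => differ
  Position 7: 'b' vs 'a' => differ
  Position 8: 'b' vs 'd' => differ
Total differences (Hamming distance): 6

6


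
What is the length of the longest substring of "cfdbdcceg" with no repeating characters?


Input: "cfdbdcceg"
Sliding window (track last position of each char):
  Position 0 ('c'): window [0,0] length 1 -- new best
  Position 1 ('f'): window [0,1] length 2 -- new best
  Position 2 ('d'): window [0,2] length 3 -- new best
  Position 3 ('b'): window [0,3] length 4 -- new best
  Position 4 ('d'): repeat (last at 2), move window start to 3
  Position 4 ('d'): window [3,4] length 2
  Position 5 ('c'): window [3,5] length 3
  Position 6 ('c'): repeat (last at 5), move window start to 6
  Position 6 ('c'): window [6,6] length 1
  Position 7 ('e'): window [6,7] length 2
  Position 8 ('g'): window [6,8] length 3
Longest substring with no repeats: "cfdb" with length 4

4


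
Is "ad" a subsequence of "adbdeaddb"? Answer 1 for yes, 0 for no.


Check if "ad" is a subsequence of "adbdeaddb"
Greedy scan:
  Position 0 ('a'): matches sub[0] = 'a'
  Position 1 ('d'): matches sub[1] = 'd'
  Position 2 ('b'): no match needed
  Position 3 ('d'): no match needed
  Position 4 ('e'): no match needed
  Position 5 ('a'): no match needed
  Position 6 ('d'): no match needed
  Position 7 ('d'): no match needed
  Position 8 ('b'): no match needed
All 2 characters matched => is a subsequence

1


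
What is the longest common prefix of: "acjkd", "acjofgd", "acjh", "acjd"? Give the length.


Words: acjkd, acjofgd, acjh, acjd
  Position 0: all 'a' => match
  Position 1: all 'c' => match
  Position 2: all 'j' => match
  Position 3: ('k', 'o', 'h', 'd') => mismatch, stop
LCP = "acj" (length 3)

3


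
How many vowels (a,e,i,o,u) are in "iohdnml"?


Input: iohdnml
Checking each character:
  'i' at position 0: vowel (running total: 1)
  'o' at position 1: vowel (running total: 2)
  'h' at position 2: consonant
  'd' at position 3: consonant
  'n' at position 4: consonant
  'm' at position 5: consonant
  'l' at position 6: consonant
Total vowels: 2

2


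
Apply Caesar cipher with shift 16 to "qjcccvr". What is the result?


Caesar cipher: shift "qjcccvr" by 16
  'q' (pos 16) + 16 = pos 6 = 'g'
  'j' (pos 9) + 16 = pos 25 = 'z'
  'c' (pos 2) + 16 = pos 18 = 's'
  'c' (pos 2) + 16 = pos 18 = 's'
  'c' (pos 2) + 16 = pos 18 = 's'
  'v' (pos 21) + 16 = pos 11 = 'l'
  'r' (pos 17) + 16 = pos 7 = 'h'
Result: gzssslh

gzssslh


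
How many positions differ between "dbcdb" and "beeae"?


Comparing "dbcdb" and "beeae" position by position:
  Position 0: 'd' vs 'b' => DIFFER
  Position 1: 'b' vs 'e' => DIFFER
  Position 2: 'c' vs 'e' => DIFFER
  Position 3: 'd' vs 'a' => DIFFER
  Position 4: 'b' vs 'e' => DIFFER
Positions that differ: 5

5


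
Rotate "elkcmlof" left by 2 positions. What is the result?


Input: "elkcmlof", rotate left by 2
First 2 characters: "el"
Remaining characters: "kcmlof"
Concatenate remaining + first: "kcmlof" + "el" = "kcmlofel"

kcmlofel


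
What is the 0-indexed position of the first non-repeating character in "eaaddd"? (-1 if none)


Input: eaaddd
Character frequencies:
  'a': 2
  'd': 3
  'e': 1
Scanning left to right for freq == 1:
  Position 0 ('e'): unique! => answer = 0

0


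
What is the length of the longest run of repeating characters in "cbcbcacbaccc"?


Input: "cbcbcacbaccc"
Scanning for longest run:
  Position 1 ('b'): new char, reset run to 1
  Position 2 ('c'): new char, reset run to 1
  Position 3 ('b'): new char, reset run to 1
  Position 4 ('c'): new char, reset run to 1
  Position 5 ('a'): new char, reset run to 1
  Position 6 ('c'): new char, reset run to 1
  Position 7 ('b'): new char, reset run to 1
  Position 8 ('a'): new char, reset run to 1
  Position 9 ('c'): new char, reset run to 1
  Position 10 ('c'): continues run of 'c', length=2
  Position 11 ('c'): continues run of 'c', length=3
Longest run: 'c' with length 3

3


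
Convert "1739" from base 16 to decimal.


Input: "1739" in base 16
Positional expansion:
  Digit '1' (value 1) x 16^3 = 4096
  Digit '7' (value 7) x 16^2 = 1792
  Digit '3' (value 3) x 16^1 = 48
  Digit '9' (value 9) x 16^0 = 9
Sum = 5945

5945


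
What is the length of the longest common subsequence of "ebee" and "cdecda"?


LCS of "ebee" and "cdecda"
DP table:
           c    d    e    c    d    a
      0    0    0    0    0    0    0
  e   0    0    0    1    1    1    1
  b   0    0    0    1    1    1    1
  e   0    0    0    1    1    1    1
  e   0    0    0    1    1    1    1
LCS length = dp[4][6] = 1

1


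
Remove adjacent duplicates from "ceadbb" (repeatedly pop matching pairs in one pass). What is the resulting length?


Input: ceadbb
Stack-based adjacent duplicate removal:
  Read 'c': push. Stack: c
  Read 'e': push. Stack: ce
  Read 'a': push. Stack: cea
  Read 'd': push. Stack: cead
  Read 'b': push. Stack: ceadb
  Read 'b': matches stack top 'b' => pop. Stack: cead
Final stack: "cead" (length 4)

4


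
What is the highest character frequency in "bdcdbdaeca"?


Input: bdcdbdaeca
Character counts:
  'a': 2
  'b': 2
  'c': 2
  'd': 3
  'e': 1
Maximum frequency: 3

3


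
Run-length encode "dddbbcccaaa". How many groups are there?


Input: dddbbcccaaa
Scanning for consecutive runs:
  Group 1: 'd' x 3 (positions 0-2)
  Group 2: 'b' x 2 (positions 3-4)
  Group 3: 'c' x 3 (positions 5-7)
  Group 4: 'a' x 3 (positions 8-10)
Total groups: 4

4


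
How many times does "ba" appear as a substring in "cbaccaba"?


Searching for "ba" in "cbaccaba"
Scanning each position:
  Position 0: "cb" => no
  Position 1: "ba" => MATCH
  Position 2: "ac" => no
  Position 3: "cc" => no
  Position 4: "ca" => no
  Position 5: "ab" => no
  Position 6: "ba" => MATCH
Total occurrences: 2

2


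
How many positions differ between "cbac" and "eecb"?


Comparing "cbac" and "eecb" position by position:
  Position 0: 'c' vs 'e' => DIFFER
  Position 1: 'b' vs 'e' => DIFFER
  Position 2: 'a' vs 'c' => DIFFER
  Position 3: 'c' vs 'b' => DIFFER
Positions that differ: 4

4


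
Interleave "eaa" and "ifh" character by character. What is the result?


Interleaving "eaa" and "ifh":
  Position 0: 'e' from first, 'i' from second => "ei"
  Position 1: 'a' from first, 'f' from second => "af"
  Position 2: 'a' from first, 'h' from second => "ah"
Result: eiafah

eiafah


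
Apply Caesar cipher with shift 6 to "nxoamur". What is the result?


Caesar cipher: shift "nxoamur" by 6
  'n' (pos 13) + 6 = pos 19 = 't'
  'x' (pos 23) + 6 = pos 3 = 'd'
  'o' (pos 14) + 6 = pos 20 = 'u'
  'a' (pos 0) + 6 = pos 6 = 'g'
  'm' (pos 12) + 6 = pos 18 = 's'
  'u' (pos 20) + 6 = pos 0 = 'a'
  'r' (pos 17) + 6 = pos 23 = 'x'
Result: tdugsax

tdugsax


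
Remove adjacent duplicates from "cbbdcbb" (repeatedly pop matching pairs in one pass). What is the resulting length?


Input: cbbdcbb
Stack-based adjacent duplicate removal:
  Read 'c': push. Stack: c
  Read 'b': push. Stack: cb
  Read 'b': matches stack top 'b' => pop. Stack: c
  Read 'd': push. Stack: cd
  Read 'c': push. Stack: cdc
  Read 'b': push. Stack: cdcb
  Read 'b': matches stack top 'b' => pop. Stack: cdc
Final stack: "cdc" (length 3)

3


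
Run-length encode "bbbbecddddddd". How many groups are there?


Input: bbbbecddddddd
Scanning for consecutive runs:
  Group 1: 'b' x 4 (positions 0-3)
  Group 2: 'e' x 1 (positions 4-4)
  Group 3: 'c' x 1 (positions 5-5)
  Group 4: 'd' x 7 (positions 6-12)
Total groups: 4

4


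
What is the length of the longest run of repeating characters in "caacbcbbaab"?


Input: "caacbcbbaab"
Scanning for longest run:
  Position 1 ('a'): new char, reset run to 1
  Position 2 ('a'): continues run of 'a', length=2
  Position 3 ('c'): new char, reset run to 1
  Position 4 ('b'): new char, reset run to 1
  Position 5 ('c'): new char, reset run to 1
  Position 6 ('b'): new char, reset run to 1
  Position 7 ('b'): continues run of 'b', length=2
  Position 8 ('a'): new char, reset run to 1
  Position 9 ('a'): continues run of 'a', length=2
  Position 10 ('b'): new char, reset run to 1
Longest run: 'a' with length 2

2


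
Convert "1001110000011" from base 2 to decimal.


Input: "1001110000011" in base 2
Positional expansion:
  Digit '1' (value 1) x 2^12 = 4096
  Digit '0' (value 0) x 2^11 = 0
  Digit '0' (value 0) x 2^10 = 0
  Digit '1' (value 1) x 2^9 = 512
  Digit '1' (value 1) x 2^8 = 256
  Digit '1' (value 1) x 2^7 = 128
  Digit '0' (value 0) x 2^6 = 0
  Digit '0' (value 0) x 2^5 = 0
  Digit '0' (value 0) x 2^4 = 0
  Digit '0' (value 0) x 2^3 = 0
  Digit '0' (value 0) x 2^2 = 0
  Digit '1' (value 1) x 2^1 = 2
  Digit '1' (value 1) x 2^0 = 1
Sum = 4995

4995


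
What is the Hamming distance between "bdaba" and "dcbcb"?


Comparing "bdaba" and "dcbcb" position by position:
  Position 0: 'b' vs 'd' => differ
  Position 1: 'd' vs 'c' => differ
  Position 2: 'a' vs 'b' => differ
  Position 3: 'b' vs 'c' => differ
  Position 4: 'a' vs 'b' => differ
Total differences (Hamming distance): 5

5


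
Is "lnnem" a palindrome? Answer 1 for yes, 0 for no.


Input: lnnem
Reversed: mennl
  Compare pos 0 ('l') with pos 4 ('m'): MISMATCH
  Compare pos 1 ('n') with pos 3 ('e'): MISMATCH
Result: not a palindrome

0


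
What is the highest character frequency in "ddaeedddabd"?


Input: ddaeedddabd
Character counts:
  'a': 2
  'b': 1
  'd': 6
  'e': 2
Maximum frequency: 6

6


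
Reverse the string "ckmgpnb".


Input: ckmgpnb
Reading characters right to left:
  Position 6: 'b'
  Position 5: 'n'
  Position 4: 'p'
  Position 3: 'g'
  Position 2: 'm'
  Position 1: 'k'
  Position 0: 'c'
Reversed: bnpgmkc

bnpgmkc


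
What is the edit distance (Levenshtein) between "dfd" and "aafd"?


Computing edit distance: "dfd" -> "aafd"
DP table:
           a    a    f    d
      0    1    2    3    4
  d   1    1    2    3    3
  f   2    2    2    2    3
  d   3    3    3    3    2
Edit distance = dp[3][4] = 2

2


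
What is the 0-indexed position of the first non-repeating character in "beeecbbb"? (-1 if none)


Input: beeecbbb
Character frequencies:
  'b': 4
  'c': 1
  'e': 3
Scanning left to right for freq == 1:
  Position 0 ('b'): freq=4, skip
  Position 1 ('e'): freq=3, skip
  Position 2 ('e'): freq=3, skip
  Position 3 ('e'): freq=3, skip
  Position 4 ('c'): unique! => answer = 4

4


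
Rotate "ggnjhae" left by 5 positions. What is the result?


Input: "ggnjhae", rotate left by 5
First 5 characters: "ggnjh"
Remaining characters: "ae"
Concatenate remaining + first: "ae" + "ggnjh" = "aeggnjh"

aeggnjh


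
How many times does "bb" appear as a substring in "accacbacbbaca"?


Searching for "bb" in "accacbacbbaca"
Scanning each position:
  Position 0: "ac" => no
  Position 1: "cc" => no
  Position 2: "ca" => no
  Position 3: "ac" => no
  Position 4: "cb" => no
  Position 5: "ba" => no
  Position 6: "ac" => no
  Position 7: "cb" => no
  Position 8: "bb" => MATCH
  Position 9: "ba" => no
  Position 10: "ac" => no
  Position 11: "ca" => no
Total occurrences: 1

1


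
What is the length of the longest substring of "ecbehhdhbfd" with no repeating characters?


Input: "ecbehhdhbfd"
Sliding window (track last position of each char):
  Position 0 ('e'): window [0,0] length 1 -- new best
  Position 1 ('c'): window [0,1] length 2 -- new best
  Position 2 ('b'): window [0,2] length 3 -- new best
  Position 3 ('e'): repeat (last at 0), move window start to 1
  Position 3 ('e'): window [1,3] length 3
  Position 4 ('h'): window [1,4] length 4 -- new best
  Position 5 ('h'): repeat (last at 4), move window start to 5
  Position 5 ('h'): window [5,5] length 1
  Position 6 ('d'): window [5,6] length 2
  Position 7 ('h'): repeat (last at 5), move window start to 6
  Position 7 ('h'): window [6,7] length 2
  Position 8 ('b'): window [6,8] length 3
  Position 9 ('f'): window [6,9] length 4
  Position 10 ('d'): repeat (last at 6), move window start to 7
  Position 10 ('d'): window [7,10] length 4
Longest substring with no repeats: "cbeh" with length 4

4


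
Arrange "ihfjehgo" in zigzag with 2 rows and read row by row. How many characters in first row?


Zigzag "ihfjehgo" into 2 rows:
Placing characters:
  'i' => row 0
  'h' => row 1
  'f' => row 0
  'j' => row 1
  'e' => row 0
  'h' => row 1
  'g' => row 0
  'o' => row 1
Rows:
  Row 0: "ifeg"
  Row 1: "hjho"
First row length: 4

4


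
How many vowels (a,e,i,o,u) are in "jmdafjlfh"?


Input: jmdafjlfh
Checking each character:
  'j' at position 0: consonant
  'm' at position 1: consonant
  'd' at position 2: consonant
  'a' at position 3: vowel (running total: 1)
  'f' at position 4: consonant
  'j' at position 5: consonant
  'l' at position 6: consonant
  'f' at position 7: consonant
  'h' at position 8: consonant
Total vowels: 1

1


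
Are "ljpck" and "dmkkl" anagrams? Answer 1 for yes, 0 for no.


Strings: "ljpck", "dmkkl"
Sorted first:  cjklp
Sorted second: dkklm
Differ at position 0: 'c' vs 'd' => not anagrams

0


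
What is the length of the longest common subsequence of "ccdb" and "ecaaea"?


LCS of "ccdb" and "ecaaea"
DP table:
           e    c    a    a    e    a
      0    0    0    0    0    0    0
  c   0    0    1    1    1    1    1
  c   0    0    1    1    1    1    1
  d   0    0    1    1    1    1    1
  b   0    0    1    1    1    1    1
LCS length = dp[4][6] = 1

1


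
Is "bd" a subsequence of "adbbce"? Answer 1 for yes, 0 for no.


Check if "bd" is a subsequence of "adbbce"
Greedy scan:
  Position 0 ('a'): no match needed
  Position 1 ('d'): no match needed
  Position 2 ('b'): matches sub[0] = 'b'
  Position 3 ('b'): no match needed
  Position 4 ('c'): no match needed
  Position 5 ('e'): no match needed
Only matched 1/2 characters => not a subsequence

0


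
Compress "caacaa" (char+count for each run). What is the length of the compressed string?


Input: caacaa
Runs:
  'c' x 1 => "c1"
  'a' x 2 => "a2"
  'c' x 1 => "c1"
  'a' x 2 => "a2"
Compressed: "c1a2c1a2"
Compressed length: 8

8


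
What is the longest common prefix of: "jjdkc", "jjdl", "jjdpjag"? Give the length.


Words: jjdkc, jjdl, jjdpjag
  Position 0: all 'j' => match
  Position 1: all 'j' => match
  Position 2: all 'd' => match
  Position 3: ('k', 'l', 'p') => mismatch, stop
LCP = "jjd" (length 3)

3


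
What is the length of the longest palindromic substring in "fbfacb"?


Input: "fbfacb"
Checking substrings for palindromes:
  [0:3] "fbf" (len 3) => palindrome
Longest palindromic substring: "fbf" with length 3

3


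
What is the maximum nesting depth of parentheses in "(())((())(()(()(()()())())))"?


Input: "(())((())(()(()(()()())())))"
Tracking depth:
  Position 0 '(': depth becomes 1
  Position 1 '(': depth becomes 2
  Position 2 ')': depth becomes 1
  Position 3 ')': depth becomes 0
  Position 4 '(': depth becomes 1
  Position 5 '(': depth becomes 2
  Position 6 '(': depth becomes 3
  Position 7 ')': depth becomes 2
  Position 8 ')': depth becomes 1
  Position 9 '(': depth becomes 2
  Position 10 '(': depth becomes 3
  Position 11 ')': depth becomes 2
  Position 12 '(': depth becomes 3
  Position 13 '(': depth becomes 4
  Position 14 ')': depth becomes 3
  Position 15 '(': depth becomes 4
  Position 16 '(': depth becomes 5
  Position 17 ')': depth becomes 4
  Position 18 '(': depth becomes 5
  Position 19 ')': depth becomes 4
  Position 20 '(': depth becomes 5
  Position 21 ')': depth becomes 4
  Position 22 ')': depth becomes 3
  Position 23 '(': depth becomes 4
  Position 24 ')': depth becomes 3
  Position 25 ')': depth becomes 2
  Position 26 ')': depth becomes 1
  Position 27 ')': depth becomes 0
Maximum depth reached: 5

5


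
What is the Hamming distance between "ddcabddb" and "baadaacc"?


Comparing "ddcabddb" and "baadaacc" position by position:
  Position 0: 'd' vs 'b' => differ
  Position 1: 'd' vs 'a' => differ
  Position 2: 'c' vs 'a' => differ
  Position 3: 'a' vs 'd' => differ
  Position 4: 'b' vs 'a' => differ
  Position 5: 'd' vs 'a' => differ
  Position 6: 'd' vs 'c' => differ
  Position 7: 'b' vs 'c' => differ
Total differences (Hamming distance): 8

8


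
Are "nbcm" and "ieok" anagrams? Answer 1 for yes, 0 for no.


Strings: "nbcm", "ieok"
Sorted first:  bcmn
Sorted second: eiko
Differ at position 0: 'b' vs 'e' => not anagrams

0


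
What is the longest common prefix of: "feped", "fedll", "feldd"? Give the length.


Words: feped, fedll, feldd
  Position 0: all 'f' => match
  Position 1: all 'e' => match
  Position 2: ('p', 'd', 'l') => mismatch, stop
LCP = "fe" (length 2)

2


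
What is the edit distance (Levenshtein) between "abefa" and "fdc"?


Computing edit distance: "abefa" -> "fdc"
DP table:
           f    d    c
      0    1    2    3
  a   1    1    2    3
  b   2    2    2    3
  e   3    3    3    3
  f   4    3    4    4
  a   5    4    4    5
Edit distance = dp[5][3] = 5

5


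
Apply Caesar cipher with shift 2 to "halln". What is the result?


Caesar cipher: shift "halln" by 2
  'h' (pos 7) + 2 = pos 9 = 'j'
  'a' (pos 0) + 2 = pos 2 = 'c'
  'l' (pos 11) + 2 = pos 13 = 'n'
  'l' (pos 11) + 2 = pos 13 = 'n'
  'n' (pos 13) + 2 = pos 15 = 'p'
Result: jcnnp

jcnnp


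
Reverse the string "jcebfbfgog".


Input: jcebfbfgog
Reading characters right to left:
  Position 9: 'g'
  Position 8: 'o'
  Position 7: 'g'
  Position 6: 'f'
  Position 5: 'b'
  Position 4: 'f'
  Position 3: 'b'
  Position 2: 'e'
  Position 1: 'c'
  Position 0: 'j'
Reversed: gogfbfbecj

gogfbfbecj


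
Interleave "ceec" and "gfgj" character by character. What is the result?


Interleaving "ceec" and "gfgj":
  Position 0: 'c' from first, 'g' from second => "cg"
  Position 1: 'e' from first, 'f' from second => "ef"
  Position 2: 'e' from first, 'g' from second => "eg"
  Position 3: 'c' from first, 'j' from second => "cj"
Result: cgefegcj

cgefegcj


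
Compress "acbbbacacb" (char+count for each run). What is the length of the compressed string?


Input: acbbbacacb
Runs:
  'a' x 1 => "a1"
  'c' x 1 => "c1"
  'b' x 3 => "b3"
  'a' x 1 => "a1"
  'c' x 1 => "c1"
  'a' x 1 => "a1"
  'c' x 1 => "c1"
  'b' x 1 => "b1"
Compressed: "a1c1b3a1c1a1c1b1"
Compressed length: 16

16


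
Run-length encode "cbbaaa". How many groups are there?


Input: cbbaaa
Scanning for consecutive runs:
  Group 1: 'c' x 1 (positions 0-0)
  Group 2: 'b' x 2 (positions 1-2)
  Group 3: 'a' x 3 (positions 3-5)
Total groups: 3

3


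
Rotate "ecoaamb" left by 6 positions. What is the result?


Input: "ecoaamb", rotate left by 6
First 6 characters: "ecoaam"
Remaining characters: "b"
Concatenate remaining + first: "b" + "ecoaam" = "becoaam"

becoaam


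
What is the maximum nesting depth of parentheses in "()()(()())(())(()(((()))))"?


Input: "()()(()())(())(()(((()))))"
Tracking depth:
  Position 0 '(': depth becomes 1
  Position 1 ')': depth becomes 0
  Position 2 '(': depth becomes 1
  Position 3 ')': depth becomes 0
  Position 4 '(': depth becomes 1
  Position 5 '(': depth becomes 2
  Position 6 ')': depth becomes 1
  Position 7 '(': depth becomes 2
  Position 8 ')': depth becomes 1
  Position 9 ')': depth becomes 0
  Position 10 '(': depth becomes 1
  Position 11 '(': depth becomes 2
  Position 12 ')': depth becomes 1
  Position 13 ')': depth becomes 0
  Position 14 '(': depth becomes 1
  Position 15 '(': depth becomes 2
  Position 16 ')': depth becomes 1
  Position 17 '(': depth becomes 2
  Position 18 '(': depth becomes 3
  Position 19 '(': depth becomes 4
  Position 20 '(': depth becomes 5
  Position 21 ')': depth becomes 4
  Position 22 ')': depth becomes 3
  Position 23 ')': depth becomes 2
  Position 24 ')': depth becomes 1
  Position 25 ')': depth becomes 0
Maximum depth reached: 5

5


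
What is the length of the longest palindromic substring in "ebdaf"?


Input: "ebdaf"
Checking substrings for palindromes:
  No multi-char palindromic substrings found
Longest palindromic substring: "e" with length 1

1


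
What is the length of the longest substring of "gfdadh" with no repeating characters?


Input: "gfdadh"
Sliding window (track last position of each char):
  Position 0 ('g'): window [0,0] length 1 -- new best
  Position 1 ('f'): window [0,1] length 2 -- new best
  Position 2 ('d'): window [0,2] length 3 -- new best
  Position 3 ('a'): window [0,3] length 4 -- new best
  Position 4 ('d'): repeat (last at 2), move window start to 3
  Position 4 ('d'): window [3,4] length 2
  Position 5 ('h'): window [3,5] length 3
Longest substring with no repeats: "gfda" with length 4

4


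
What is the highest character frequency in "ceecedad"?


Input: ceecedad
Character counts:
  'a': 1
  'c': 2
  'd': 2
  'e': 3
Maximum frequency: 3

3


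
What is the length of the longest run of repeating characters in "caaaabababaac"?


Input: "caaaabababaac"
Scanning for longest run:
  Position 1 ('a'): new char, reset run to 1
  Position 2 ('a'): continues run of 'a', length=2
  Position 3 ('a'): continues run of 'a', length=3
  Position 4 ('a'): continues run of 'a', length=4
  Position 5 ('b'): new char, reset run to 1
  Position 6 ('a'): new char, reset run to 1
  Position 7 ('b'): new char, reset run to 1
  Position 8 ('a'): new char, reset run to 1
  Position 9 ('b'): new char, reset run to 1
  Position 10 ('a'): new char, reset run to 1
  Position 11 ('a'): continues run of 'a', length=2
  Position 12 ('c'): new char, reset run to 1
Longest run: 'a' with length 4

4


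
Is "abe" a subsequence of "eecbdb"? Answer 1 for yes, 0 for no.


Check if "abe" is a subsequence of "eecbdb"
Greedy scan:
  Position 0 ('e'): no match needed
  Position 1 ('e'): no match needed
  Position 2 ('c'): no match needed
  Position 3 ('b'): no match needed
  Position 4 ('d'): no match needed
  Position 5 ('b'): no match needed
Only matched 0/3 characters => not a subsequence

0


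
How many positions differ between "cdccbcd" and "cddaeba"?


Comparing "cdccbcd" and "cddaeba" position by position:
  Position 0: 'c' vs 'c' => same
  Position 1: 'd' vs 'd' => same
  Position 2: 'c' vs 'd' => DIFFER
  Position 3: 'c' vs 'a' => DIFFER
  Position 4: 'b' vs 'e' => DIFFER
  Position 5: 'c' vs 'b' => DIFFER
  Position 6: 'd' vs 'a' => DIFFER
Positions that differ: 5

5


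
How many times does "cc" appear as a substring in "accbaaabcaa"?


Searching for "cc" in "accbaaabcaa"
Scanning each position:
  Position 0: "ac" => no
  Position 1: "cc" => MATCH
  Position 2: "cb" => no
  Position 3: "ba" => no
  Position 4: "aa" => no
  Position 5: "aa" => no
  Position 6: "ab" => no
  Position 7: "bc" => no
  Position 8: "ca" => no
  Position 9: "aa" => no
Total occurrences: 1

1


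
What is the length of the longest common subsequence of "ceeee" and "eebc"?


LCS of "ceeee" and "eebc"
DP table:
           e    e    b    c
      0    0    0    0    0
  c   0    0    0    0    1
  e   0    1    1    1    1
  e   0    1    2    2    2
  e   0    1    2    2    2
  e   0    1    2    2    2
LCS length = dp[5][4] = 2

2


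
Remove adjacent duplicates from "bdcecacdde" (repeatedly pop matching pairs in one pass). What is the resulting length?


Input: bdcecacdde
Stack-based adjacent duplicate removal:
  Read 'b': push. Stack: b
  Read 'd': push. Stack: bd
  Read 'c': push. Stack: bdc
  Read 'e': push. Stack: bdce
  Read 'c': push. Stack: bdcec
  Read 'a': push. Stack: bdceca
  Read 'c': push. Stack: bdcecac
  Read 'd': push. Stack: bdcecacd
  Read 'd': matches stack top 'd' => pop. Stack: bdcecac
  Read 'e': push. Stack: bdcecace
Final stack: "bdcecace" (length 8)

8


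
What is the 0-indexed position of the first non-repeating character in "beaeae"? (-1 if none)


Input: beaeae
Character frequencies:
  'a': 2
  'b': 1
  'e': 3
Scanning left to right for freq == 1:
  Position 0 ('b'): unique! => answer = 0

0


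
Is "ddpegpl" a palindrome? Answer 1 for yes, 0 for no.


Input: ddpegpl
Reversed: lpgepdd
  Compare pos 0 ('d') with pos 6 ('l'): MISMATCH
  Compare pos 1 ('d') with pos 5 ('p'): MISMATCH
  Compare pos 2 ('p') with pos 4 ('g'): MISMATCH
Result: not a palindrome

0


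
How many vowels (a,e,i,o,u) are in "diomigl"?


Input: diomigl
Checking each character:
  'd' at position 0: consonant
  'i' at position 1: vowel (running total: 1)
  'o' at position 2: vowel (running total: 2)
  'm' at position 3: consonant
  'i' at position 4: vowel (running total: 3)
  'g' at position 5: consonant
  'l' at position 6: consonant
Total vowels: 3

3


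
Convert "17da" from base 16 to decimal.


Input: "17da" in base 16
Positional expansion:
  Digit '1' (value 1) x 16^3 = 4096
  Digit '7' (value 7) x 16^2 = 1792
  Digit 'd' (value 13) x 16^1 = 208
  Digit 'a' (value 10) x 16^0 = 10
Sum = 6106

6106


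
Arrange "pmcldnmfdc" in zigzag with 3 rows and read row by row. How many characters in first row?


Zigzag "pmcldnmfdc" into 3 rows:
Placing characters:
  'p' => row 0
  'm' => row 1
  'c' => row 2
  'l' => row 1
  'd' => row 0
  'n' => row 1
  'm' => row 2
  'f' => row 1
  'd' => row 0
  'c' => row 1
Rows:
  Row 0: "pdd"
  Row 1: "mlnfc"
  Row 2: "cm"
First row length: 3

3


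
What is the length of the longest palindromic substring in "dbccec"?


Input: "dbccec"
Checking substrings for palindromes:
  [3:6] "cec" (len 3) => palindrome
  [2:4] "cc" (len 2) => palindrome
Longest palindromic substring: "cec" with length 3

3


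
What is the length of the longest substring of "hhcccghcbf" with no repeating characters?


Input: "hhcccghcbf"
Sliding window (track last position of each char):
  Position 0 ('h'): window [0,0] length 1 -- new best
  Position 1 ('h'): repeat (last at 0), move window start to 1
  Position 1 ('h'): window [1,1] length 1
  Position 2 ('c'): window [1,2] length 2 -- new best
  Position 3 ('c'): repeat (last at 2), move window start to 3
  Position 3 ('c'): window [3,3] length 1
  Position 4 ('c'): repeat (last at 3), move window start to 4
  Position 4 ('c'): window [4,4] length 1
  Position 5 ('g'): window [4,5] length 2
  Position 6 ('h'): window [4,6] length 3 -- new best
  Position 7 ('c'): repeat (last at 4), move window start to 5
  Position 7 ('c'): window [5,7] length 3
  Position 8 ('b'): window [5,8] length 4 -- new best
  Position 9 ('f'): window [5,9] length 5 -- new best
Longest substring with no repeats: "ghcbf" with length 5

5


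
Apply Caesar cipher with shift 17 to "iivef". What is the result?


Caesar cipher: shift "iivef" by 17
  'i' (pos 8) + 17 = pos 25 = 'z'
  'i' (pos 8) + 17 = pos 25 = 'z'
  'v' (pos 21) + 17 = pos 12 = 'm'
  'e' (pos 4) + 17 = pos 21 = 'v'
  'f' (pos 5) + 17 = pos 22 = 'w'
Result: zzmvw

zzmvw


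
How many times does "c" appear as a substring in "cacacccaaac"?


Searching for "c" in "cacacccaaac"
Scanning each position:
  Position 0: "c" => MATCH
  Position 1: "a" => no
  Position 2: "c" => MATCH
  Position 3: "a" => no
  Position 4: "c" => MATCH
  Position 5: "c" => MATCH
  Position 6: "c" => MATCH
  Position 7: "a" => no
  Position 8: "a" => no
  Position 9: "a" => no
  Position 10: "c" => MATCH
Total occurrences: 6

6


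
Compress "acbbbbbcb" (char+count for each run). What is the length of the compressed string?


Input: acbbbbbcb
Runs:
  'a' x 1 => "a1"
  'c' x 1 => "c1"
  'b' x 5 => "b5"
  'c' x 1 => "c1"
  'b' x 1 => "b1"
Compressed: "a1c1b5c1b1"
Compressed length: 10

10


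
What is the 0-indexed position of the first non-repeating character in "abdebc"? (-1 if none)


Input: abdebc
Character frequencies:
  'a': 1
  'b': 2
  'c': 1
  'd': 1
  'e': 1
Scanning left to right for freq == 1:
  Position 0 ('a'): unique! => answer = 0

0


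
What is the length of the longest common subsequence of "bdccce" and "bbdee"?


LCS of "bdccce" and "bbdee"
DP table:
           b    b    d    e    e
      0    0    0    0    0    0
  b   0    1    1    1    1    1
  d   0    1    1    2    2    2
  c   0    1    1    2    2    2
  c   0    1    1    2    2    2
  c   0    1    1    2    2    2
  e   0    1    1    2    3    3
LCS length = dp[6][5] = 3

3


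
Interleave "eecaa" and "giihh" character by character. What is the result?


Interleaving "eecaa" and "giihh":
  Position 0: 'e' from first, 'g' from second => "eg"
  Position 1: 'e' from first, 'i' from second => "ei"
  Position 2: 'c' from first, 'i' from second => "ci"
  Position 3: 'a' from first, 'h' from second => "ah"
  Position 4: 'a' from first, 'h' from second => "ah"
Result: egeiciahah

egeiciahah


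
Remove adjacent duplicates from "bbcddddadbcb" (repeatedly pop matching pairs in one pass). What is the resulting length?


Input: bbcddddadbcb
Stack-based adjacent duplicate removal:
  Read 'b': push. Stack: b
  Read 'b': matches stack top 'b' => pop. Stack: (empty)
  Read 'c': push. Stack: c
  Read 'd': push. Stack: cd
  Read 'd': matches stack top 'd' => pop. Stack: c
  Read 'd': push. Stack: cd
  Read 'd': matches stack top 'd' => pop. Stack: c
  Read 'a': push. Stack: ca
  Read 'd': push. Stack: cad
  Read 'b': push. Stack: cadb
  Read 'c': push. Stack: cadbc
  Read 'b': push. Stack: cadbcb
Final stack: "cadbcb" (length 6)

6


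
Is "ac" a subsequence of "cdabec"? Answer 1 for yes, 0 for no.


Check if "ac" is a subsequence of "cdabec"
Greedy scan:
  Position 0 ('c'): no match needed
  Position 1 ('d'): no match needed
  Position 2 ('a'): matches sub[0] = 'a'
  Position 3 ('b'): no match needed
  Position 4 ('e'): no match needed
  Position 5 ('c'): matches sub[1] = 'c'
All 2 characters matched => is a subsequence

1


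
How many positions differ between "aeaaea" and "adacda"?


Comparing "aeaaea" and "adacda" position by position:
  Position 0: 'a' vs 'a' => same
  Position 1: 'e' vs 'd' => DIFFER
  Position 2: 'a' vs 'a' => same
  Position 3: 'a' vs 'c' => DIFFER
  Position 4: 'e' vs 'd' => DIFFER
  Position 5: 'a' vs 'a' => same
Positions that differ: 3

3


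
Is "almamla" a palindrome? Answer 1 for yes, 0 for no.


Input: almamla
Reversed: almamla
  Compare pos 0 ('a') with pos 6 ('a'): match
  Compare pos 1 ('l') with pos 5 ('l'): match
  Compare pos 2 ('m') with pos 4 ('m'): match
Result: palindrome

1


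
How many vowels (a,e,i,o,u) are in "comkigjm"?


Input: comkigjm
Checking each character:
  'c' at position 0: consonant
  'o' at position 1: vowel (running total: 1)
  'm' at position 2: consonant
  'k' at position 3: consonant
  'i' at position 4: vowel (running total: 2)
  'g' at position 5: consonant
  'j' at position 6: consonant
  'm' at position 7: consonant
Total vowels: 2

2


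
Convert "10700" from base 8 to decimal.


Input: "10700" in base 8
Positional expansion:
  Digit '1' (value 1) x 8^4 = 4096
  Digit '0' (value 0) x 8^3 = 0
  Digit '7' (value 7) x 8^2 = 448
  Digit '0' (value 0) x 8^1 = 0
  Digit '0' (value 0) x 8^0 = 0
Sum = 4544

4544


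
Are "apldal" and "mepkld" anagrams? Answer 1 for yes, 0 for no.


Strings: "apldal", "mepkld"
Sorted first:  aadllp
Sorted second: deklmp
Differ at position 0: 'a' vs 'd' => not anagrams

0


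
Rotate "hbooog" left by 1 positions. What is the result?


Input: "hbooog", rotate left by 1
First 1 characters: "h"
Remaining characters: "booog"
Concatenate remaining + first: "booog" + "h" = "booogh"

booogh


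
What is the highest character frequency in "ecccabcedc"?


Input: ecccabcedc
Character counts:
  'a': 1
  'b': 1
  'c': 5
  'd': 1
  'e': 2
Maximum frequency: 5

5


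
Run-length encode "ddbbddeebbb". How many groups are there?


Input: ddbbddeebbb
Scanning for consecutive runs:
  Group 1: 'd' x 2 (positions 0-1)
  Group 2: 'b' x 2 (positions 2-3)
  Group 3: 'd' x 2 (positions 4-5)
  Group 4: 'e' x 2 (positions 6-7)
  Group 5: 'b' x 3 (positions 8-10)
Total groups: 5

5
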